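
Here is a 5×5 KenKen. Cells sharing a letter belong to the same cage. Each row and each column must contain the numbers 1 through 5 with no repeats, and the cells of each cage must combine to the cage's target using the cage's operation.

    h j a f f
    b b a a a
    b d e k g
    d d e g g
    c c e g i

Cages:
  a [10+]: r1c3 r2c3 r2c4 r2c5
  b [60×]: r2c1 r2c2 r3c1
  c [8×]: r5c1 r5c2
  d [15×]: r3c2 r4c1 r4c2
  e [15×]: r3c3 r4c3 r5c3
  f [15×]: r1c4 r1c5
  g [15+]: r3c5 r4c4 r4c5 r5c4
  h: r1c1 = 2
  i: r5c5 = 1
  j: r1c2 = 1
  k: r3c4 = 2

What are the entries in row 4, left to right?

1 3 5 4 2

H is a freebie, so r1c1 = 2.
Cage j is given, so r1c2 = 1.
Cage k is a single given cell, leaving r3c4 = 2.
Column 1 already has 2, which forces r5c1 = 4.
4 is placed in row 5, so r5c2 = 2.
Cage i is given, so r5c5 = 1.
The 3 cells of cage b must have product 60, leaving r2c2 = 4.
Cage d needs product 15, leaving r4c1 = 1.
The 4 cells of cage a must have sum 10, leaving r1c3 = 4.
Cage e has product 15, which forces r3c3 = 1.
Cage a has sum 10, so r2c4 = 1.
Row 2 needs a 5, and only r2c1 is open for it.
Column 1 already has 5, which forces r3c1 = 3.
Row 3 now contains 3; hence r3c2 = 5.
Row 3 now contains 5; hence r3c5 = 4.
Column 2 now contains 5, leaving r4c2 = 3.
Row 4 now contains 3, which forces r4c3 = 5.
5 is placed in row 4; hence r4c4 = 4.
5 is placed in row 4, leaving r4c5 = 2.
Column 3 now contains 5, which forces r5c3 = 3.
Row 5 now contains 3; hence r5c4 = 5.
Column 4 now contains 5; hence r1c4 = 3.
The two cells of cage f must have product 15, leaving r1c5 = 5.
3 is placed in column 3; hence r2c3 = 2.
Column 5 already has 2; hence r2c5 = 3.
Completed grid: 2 1 4 3 5 / 5 4 2 1 3 / 3 5 1 2 4 / 1 3 5 4 2 / 4 2 3 5 1.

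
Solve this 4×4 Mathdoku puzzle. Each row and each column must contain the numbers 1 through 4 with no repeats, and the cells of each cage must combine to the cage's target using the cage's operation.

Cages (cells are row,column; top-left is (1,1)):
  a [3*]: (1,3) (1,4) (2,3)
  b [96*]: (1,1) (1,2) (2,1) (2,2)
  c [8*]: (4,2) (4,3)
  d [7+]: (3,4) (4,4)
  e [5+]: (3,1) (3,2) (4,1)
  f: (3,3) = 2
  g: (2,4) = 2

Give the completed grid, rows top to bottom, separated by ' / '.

The 3 cells of cage a must have product 3, leaving (1,3) = 3.
Cage a has product 3, which forces (1,4) = 1.
The 3 cells of cage a must have product 3, so (2,3) = 1.
Cage g is a single given cell; hence (2,4) = 2.
Cage f is given, so (3,3) = 2.
Column 3 now contains 2, so (4,3) = 4.
Row 4 now contains 4, so (4,4) = 3.
The 3 cells of cage e must have sum 5, so (3,1) = 3.
2 is placed in row 3, leaving (3,2) = 1.
Column 4 already has 3; hence (3,4) = 4.
Cage e needs sum 5, which forces (4,1) = 1.
Row 4 now contains 4; hence (4,2) = 2.
Cage b needs product 96, leaving (1,1) = 2.
Column 2 now contains 2, so (1,2) = 4.
Column 1 now contains 3, so (2,1) = 4.
Cage b needs product 96, leaving (2,2) = 3.

2 4 3 1 / 4 3 1 2 / 3 1 2 4 / 1 2 4 3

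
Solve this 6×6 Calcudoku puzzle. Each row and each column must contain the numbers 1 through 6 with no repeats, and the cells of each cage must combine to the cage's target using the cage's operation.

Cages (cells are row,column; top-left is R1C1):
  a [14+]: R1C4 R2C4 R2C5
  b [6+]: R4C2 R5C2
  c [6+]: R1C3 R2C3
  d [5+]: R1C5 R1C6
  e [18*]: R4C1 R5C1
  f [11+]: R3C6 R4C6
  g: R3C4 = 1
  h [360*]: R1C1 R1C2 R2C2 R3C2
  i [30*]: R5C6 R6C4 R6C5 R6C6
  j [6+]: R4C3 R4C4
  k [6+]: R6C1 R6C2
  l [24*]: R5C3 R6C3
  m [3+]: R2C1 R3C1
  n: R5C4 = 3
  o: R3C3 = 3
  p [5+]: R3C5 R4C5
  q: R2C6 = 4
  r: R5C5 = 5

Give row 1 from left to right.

5 4 1 6 2 3

Cage q is a single given cell, so R2C6 = 4.
Cage o is a single given cell, so R3C3 = 3.
Cage g is a single given cell, leaving R3C4 = 1.
N is a freebie, which forces R5C4 = 3.
Cage r is given, leaving R5C5 = 5.
Cage m needs two cells with sum 3, which forces R2C1 = 1.
Row 3 now contains 1, which forces R3C1 = 2.
Row 3 now contains 2, so R3C5 = 4.
The two cells of cage e must have product 18, leaving R4C1 = 3.
Row 4 already has 3, which forces R4C5 = 1.
Row 5 already has 3, leaving R5C1 = 6.
Row 5 already has 6; hence R5C3 = 4.
Column 3 now contains 4, so R6C3 = 6.
Cage c's pair has sum 6, leaving R1C3 = 1.
Cage c's pair has sum 6, so R2C3 = 5.
Column 3 now contains 4, which forces R4C3 = 2.
Cage j needs two cells with sum 6; hence R4C4 = 4.
Row 4 already has 4; hence R4C2 = 5.
5 is placed in row 4, so R4C6 = 6.
Cage b's pair has sum 6; hence R5C2 = 1.
1 is placed in row 5; hence R5C6 = 2.
Column 2 now contains 1, so R6C2 = 2.
2 is placed in row 6, which forces R6C4 = 5.
2 is placed in row 6; hence R6C5 = 3.
3 is placed in row 6, leaving R6C6 = 1.
The 4 cells of cage h must have product 360, so R1C1 = 5.
Cage h has product 360, leaving R1C2 = 4.
Column 4 now contains 5, so R1C4 = 6.
Column 5 already has 3; hence R1C5 = 2.
Column 6 now contains 2, leaving R1C6 = 3.
Cage h needs product 360, leaving R2C2 = 3.
Cage a has sum 14, which forces R2C4 = 2.
Column 5 already has 3, leaving R2C5 = 6.
Column 2 already has 5; hence R3C2 = 6.
Column 6 now contains 6, so R3C6 = 5.
5 is placed in row 6, leaving R6C1 = 4.
Filled in: 5 4 1 6 2 3 / 1 3 5 2 6 4 / 2 6 3 1 4 5 / 3 5 2 4 1 6 / 6 1 4 3 5 2 / 4 2 6 5 3 1.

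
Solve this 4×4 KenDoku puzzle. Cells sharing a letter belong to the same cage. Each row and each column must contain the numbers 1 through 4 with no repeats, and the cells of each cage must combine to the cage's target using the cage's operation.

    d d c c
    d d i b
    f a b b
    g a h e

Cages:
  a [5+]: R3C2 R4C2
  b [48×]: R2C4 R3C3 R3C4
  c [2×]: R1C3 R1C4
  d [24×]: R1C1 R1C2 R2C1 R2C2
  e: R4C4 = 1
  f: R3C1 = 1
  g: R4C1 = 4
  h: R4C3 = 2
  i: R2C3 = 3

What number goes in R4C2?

Cage i is a single given cell, which forces R2C3 = 3.
The 3 cells of cage b must have product 48, which forces R2C4 = 4.
Cage f is a single given cell; hence R3C1 = 1.
Cage b needs product 48, leaving R3C3 = 4.
The 3 cells of cage b must have product 48, leaving R3C4 = 3.
G is a freebie, so R4C1 = 4.
Cage h is a single given cell; hence R4C3 = 2.
Cage e is a single given cell, which forces R4C4 = 1.
The 4 cells of cage d must have product 24, which forces R1C1 = 3.
Cage d has product 24, leaving R1C2 = 4.
Column 3 now contains 2, leaving R1C3 = 1.
Column 4 now contains 1, which forces R1C4 = 2.
1 is placed in column 1, so R2C1 = 2.
Cage d has product 24, leaving R2C2 = 1.
3 is placed in row 3; hence R3C2 = 2.
Row 4 already has 1, so R4C2 = 3.
Filled in: 3 4 1 2 / 2 1 3 4 / 1 2 4 3 / 4 3 2 1.

3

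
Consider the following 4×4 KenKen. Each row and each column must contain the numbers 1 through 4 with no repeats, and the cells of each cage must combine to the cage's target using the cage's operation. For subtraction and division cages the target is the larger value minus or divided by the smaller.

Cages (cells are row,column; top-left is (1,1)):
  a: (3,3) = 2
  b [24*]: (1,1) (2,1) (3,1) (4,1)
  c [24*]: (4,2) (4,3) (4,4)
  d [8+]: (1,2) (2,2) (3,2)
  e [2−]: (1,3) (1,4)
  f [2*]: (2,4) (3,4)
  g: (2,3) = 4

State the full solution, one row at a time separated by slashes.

Cage g is a single given cell; hence (2,3) = 4.
Cage a is given, leaving (3,3) = 2.
Row 3 now contains 2, which forces (3,4) = 1.
Column 3 already has 2, so (4,3) = 3.
3 is placed in column 3, which forces (1,3) = 1.
The two cells of cage e must have difference 2, leaving (1,4) = 3.
1 is placed in column 4, which forces (2,4) = 2.
Column 4 already has 2; hence (4,4) = 4.
Row 1 already has 3, which forces (1,2) = 4.
Cage d needs sum 8, leaving (2,2) = 1.
The 3 cells of cage d must have sum 8; hence (3,2) = 3.
4 is placed in row 4, which forces (4,2) = 2.
Row 1 already has 4, which forces (1,1) = 2.
1 is placed in row 2; hence (2,1) = 3.
3 is placed in row 3, leaving (3,1) = 4.
2 is placed in row 4, which forces (4,1) = 1.

2 4 1 3 / 3 1 4 2 / 4 3 2 1 / 1 2 3 4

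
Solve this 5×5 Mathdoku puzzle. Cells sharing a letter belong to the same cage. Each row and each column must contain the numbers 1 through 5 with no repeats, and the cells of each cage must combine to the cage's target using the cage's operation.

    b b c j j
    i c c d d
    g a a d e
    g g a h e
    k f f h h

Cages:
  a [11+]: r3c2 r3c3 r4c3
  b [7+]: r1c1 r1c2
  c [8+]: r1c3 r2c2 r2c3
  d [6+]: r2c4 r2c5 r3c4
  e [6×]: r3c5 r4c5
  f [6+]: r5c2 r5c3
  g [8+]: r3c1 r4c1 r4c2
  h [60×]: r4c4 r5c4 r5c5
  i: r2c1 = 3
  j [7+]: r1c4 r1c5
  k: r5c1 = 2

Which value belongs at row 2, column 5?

Cage i is a single given cell, so r2c1 = 3.
K is a freebie; hence r5c1 = 2.
Row 1 needs a 1, and only r1c3 is open for it.
The two cells of cage f must have sum 6, so r5c2 = 1.
1 is placed in column 3, which forces r5c3 = 5.
The 3 cells of cage c must have sum 8, which forces r2c2 = 5.
5 is placed in column 3, so r2c3 = 2.
2 is placed in row 2, which forces r2c5 = 1.
5 is placed in column 2, leaving r3c2 = 4.
4 is placed in row 3, leaving r3c3 = 3.
3 is placed in row 3, which forces r3c4 = 1.
3 is placed in row 3; hence r3c5 = 2.
2 is placed in column 3, leaving r4c3 = 4.
Cage h has product 60, so r4c4 = 5.
2 is placed in column 5, so r4c5 = 3.
3 is placed in column 5, so r5c5 = 4.
Cage j's pair has sum 7, leaving r1c4 = 2.
4 is placed in column 5, leaving r1c5 = 5.
1 is placed in row 2; hence r2c4 = 4.
Row 3 already has 1, leaving r3c1 = 5.
Row 4 already has 5; hence r4c1 = 1.
Row 4 now contains 3; hence r4c2 = 2.
4 is placed in row 5, so r5c4 = 3.
5 is placed in row 1; hence r1c1 = 4.
Row 1 already has 2, so r1c2 = 3.
Filled in: 4 3 1 2 5 / 3 5 2 4 1 / 5 4 3 1 2 / 1 2 4 5 3 / 2 1 5 3 4.

1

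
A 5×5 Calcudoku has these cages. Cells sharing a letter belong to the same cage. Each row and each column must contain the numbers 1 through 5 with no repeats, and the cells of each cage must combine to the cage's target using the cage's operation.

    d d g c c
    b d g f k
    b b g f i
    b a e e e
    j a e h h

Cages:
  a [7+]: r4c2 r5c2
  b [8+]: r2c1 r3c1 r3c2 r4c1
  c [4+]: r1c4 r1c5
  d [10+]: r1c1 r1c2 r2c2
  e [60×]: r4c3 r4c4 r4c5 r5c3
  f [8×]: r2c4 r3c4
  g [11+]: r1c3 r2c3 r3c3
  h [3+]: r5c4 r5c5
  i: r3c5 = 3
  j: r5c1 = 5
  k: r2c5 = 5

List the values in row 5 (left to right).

5 4 3 1 2

K is a freebie; hence r2c5 = 5.
Cage i is given, leaving r3c5 = 3.
J is a freebie, so r5c1 = 5.
The two cells of cage c must have sum 4, so r1c4 = 3.
Column 5 now contains 3, leaving r1c5 = 1.
Column 5 now contains 1, leaving r5c5 = 2.
Column 5 already has 2, which forces r4c5 = 4.
Row 5 already has 2, leaving r5c4 = 1.
4 is placed in row 4, which forces r4c2 = 3.
The 4 cells of cage e must have product 60, which forces r4c3 = 1.
Column 4 already has 1, which forces r4c4 = 5.
The two cells of cage a must have sum 7, so r5c2 = 4.
1 is placed in row 5, leaving r5c3 = 3.
Cage d has sum 10, so r1c1 = 4.
The 3 cells of cage d must have sum 10, so r1c2 = 5.
Row 1 already has 5, leaving r1c3 = 2.
4 is placed in column 2, which forces r2c2 = 1.
2 is placed in column 3, which forces r2c3 = 4.
Row 2 already has 4, which forces r2c4 = 2.
Column 1 now contains 4, leaving r3c1 = 1.
Column 2 now contains 1; hence r3c2 = 2.
Column 3 already has 4, which forces r3c3 = 5.
Column 4 already has 2, which forces r3c4 = 4.
Row 4 now contains 1, so r4c1 = 2.
Row 2 now contains 1; hence r2c1 = 3.
Completed grid: 4 5 2 3 1 / 3 1 4 2 5 / 1 2 5 4 3 / 2 3 1 5 4 / 5 4 3 1 2.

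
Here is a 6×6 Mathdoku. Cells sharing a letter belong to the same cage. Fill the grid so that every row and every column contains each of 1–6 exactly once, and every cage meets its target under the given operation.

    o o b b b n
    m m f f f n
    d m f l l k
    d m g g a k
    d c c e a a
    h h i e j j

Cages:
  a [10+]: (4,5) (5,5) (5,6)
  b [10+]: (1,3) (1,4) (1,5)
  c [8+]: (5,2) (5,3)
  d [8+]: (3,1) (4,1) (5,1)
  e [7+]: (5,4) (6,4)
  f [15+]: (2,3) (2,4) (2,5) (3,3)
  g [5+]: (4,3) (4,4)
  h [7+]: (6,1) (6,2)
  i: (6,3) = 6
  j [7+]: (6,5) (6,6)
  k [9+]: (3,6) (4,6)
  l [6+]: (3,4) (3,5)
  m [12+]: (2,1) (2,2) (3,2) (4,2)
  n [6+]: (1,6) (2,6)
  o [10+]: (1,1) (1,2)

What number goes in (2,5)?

Cage i is given, which forces (6,3) = 6.
Row 6 needs a 1, and only (6,4) is open for it.
Cage e's pair has sum 7; hence (5,4) = 6.
Row 1 needs a 1, and only (1,6) is open for it.
The two cells of cage n must have sum 6, leaving (2,6) = 5.
1 is placed in column 6, so (5,6) = 4.
Cage f has sum 15, which forces (2,5) = 6.
In column 1, 6 can only go at (1,1), so (1,1) = 6.
6 is placed in row 1, which forces (1,2) = 4.
In column 5, 3 can only go at (1,5), so (1,5) = 3.
The only place for 2 in column 6 is (6,6).
Cage h's pair has sum 7; hence (6,1) = 4.
Cage h's pair has sum 7, so (6,2) = 3.
Cage j needs two cells with sum 7; hence (6,5) = 5.
Cage m needs sum 12, leaving (2,1) = 3.
Column 5 already has 5, so (4,5) = 4.
3 is placed in column 2, so (5,2) = 5.
The two cells of cage c must have sum 8, so (5,3) = 3.
Cage a needs sum 10, which forces (5,5) = 2.
Cage f has sum 15, leaving (2,3) = 1.
Cage f has sum 15, which forces (2,4) = 4.
Cage f has sum 15, which forces (3,3) = 4.
Cage l needs two cells with sum 6, which forces (3,4) = 5.
Column 5 now contains 2, leaving (3,5) = 1.
Cage g needs two cells with sum 5, leaving (4,3) = 2.
Cage g's pair has sum 5; hence (4,4) = 3.
Row 4 already has 3, so (4,6) = 6.
2 is placed in row 5, so (5,1) = 1.
2 is placed in column 3; hence (1,3) = 5.
Column 4 already has 5, so (1,4) = 2.
1 is placed in row 2, leaving (2,2) = 2.
Row 3 now contains 5; hence (3,1) = 2.
Cage m needs sum 12, so (3,2) = 6.
Column 6 already has 6; hence (3,6) = 3.
Row 4 now contains 2, which forces (4,1) = 5.
Row 4 already has 6, leaving (4,2) = 1.
The full grid is 6 4 5 2 3 1 / 3 2 1 4 6 5 / 2 6 4 5 1 3 / 5 1 2 3 4 6 / 1 5 3 6 2 4 / 4 3 6 1 5 2.

6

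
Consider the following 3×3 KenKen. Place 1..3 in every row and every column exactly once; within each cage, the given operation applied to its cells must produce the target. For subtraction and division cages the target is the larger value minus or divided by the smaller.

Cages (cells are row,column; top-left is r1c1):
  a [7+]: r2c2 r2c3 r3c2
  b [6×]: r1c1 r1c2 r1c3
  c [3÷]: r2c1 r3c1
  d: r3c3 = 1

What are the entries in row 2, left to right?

1 3 2

Cage d is a single given cell; hence r3c3 = 1.
Cage c's pair has quotient 3, so r2c1 = 1.
1 is placed in row 2, so r2c2 = 3.
Row 2 now contains 3, so r2c3 = 2.
Row 3 already has 1, leaving r3c1 = 3.
Column 2 already has 3, so r3c2 = 2.
Column 1 already has 3, so r1c1 = 2.
2 is placed in column 2, leaving r1c2 = 1.
2 is placed in column 3, which forces r1c3 = 3.
The full grid is 2 1 3 / 1 3 2 / 3 2 1.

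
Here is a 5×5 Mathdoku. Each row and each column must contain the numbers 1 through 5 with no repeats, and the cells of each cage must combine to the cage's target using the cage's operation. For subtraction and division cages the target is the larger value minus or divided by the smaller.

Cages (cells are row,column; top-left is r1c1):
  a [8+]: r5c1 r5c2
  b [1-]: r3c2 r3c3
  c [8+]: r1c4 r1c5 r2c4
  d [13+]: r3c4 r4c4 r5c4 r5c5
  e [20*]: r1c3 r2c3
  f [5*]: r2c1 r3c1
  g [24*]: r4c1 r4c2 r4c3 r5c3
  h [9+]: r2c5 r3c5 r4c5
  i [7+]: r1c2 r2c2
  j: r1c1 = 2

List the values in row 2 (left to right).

1 4 5 2 3

Cage j is a single given cell, so r1c1 = 2.
The only place for 4 in column 1 is r4c1.
Column 1 needs a 3, and only r5c1 is open for it.
Row 5 already has 3, which forces r5c2 = 5.
Cage g needs product 24, so r4c3 = 3.
The only place for 2 in row 2 is r2c4.
Cage d has sum 13, leaving r3c4 = 3.
Column 4 already has 2, so r4c4 = 5.
5 is placed in column 4, leaving r1c4 = 1.
The 3 cells of cage c must have sum 8; hence r1c5 = 5.
Cage h needs sum 9, which forces r2c5 = 3.
5 is placed in column 5; hence r3c5 = 4.
1 is placed in column 4; hence r5c4 = 4.
4 is placed in column 5, so r5c5 = 1.
Cage i's pair has sum 7, which forces r1c2 = 3.
Row 1 now contains 5, which forces r1c3 = 4.
Row 2 now contains 3, leaving r2c2 = 4.
Cage e's pair has product 20, so r2c3 = 5.
Cage g has product 24; hence r4c2 = 1.
Column 5 already has 1, so r4c5 = 2.
1 is placed in row 5; hence r5c3 = 2.
Row 2 now contains 5, which forces r2c1 = 1.
The two cells of cage f must have product 5, which forces r3c1 = 5.
Column 2 already has 1, so r3c2 = 2.
2 is placed in column 3; hence r3c3 = 1.
Completed grid: 2 3 4 1 5 / 1 4 5 2 3 / 5 2 1 3 4 / 4 1 3 5 2 / 3 5 2 4 1.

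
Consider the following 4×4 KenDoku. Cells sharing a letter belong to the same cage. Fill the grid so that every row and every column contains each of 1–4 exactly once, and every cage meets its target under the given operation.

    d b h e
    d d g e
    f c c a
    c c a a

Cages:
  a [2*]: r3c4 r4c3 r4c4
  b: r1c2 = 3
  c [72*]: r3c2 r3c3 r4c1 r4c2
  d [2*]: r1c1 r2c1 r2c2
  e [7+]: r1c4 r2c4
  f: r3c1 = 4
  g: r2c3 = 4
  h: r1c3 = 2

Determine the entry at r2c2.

1

The 3 cells of cage d must have product 2, which forces r1c1 = 1.
Cage b is a single given cell, leaving r1c2 = 3.
Cage h is a single given cell, so r1c3 = 2.
Row 1 already has 3, so r1c4 = 4.
Cage d needs product 2, leaving r2c1 = 2.
The 3 cells of cage d must have product 2, which forces r2c2 = 1.
G is a freebie; hence r2c3 = 4.
Column 4 already has 4, leaving r2c4 = 3.
F is a freebie, so r3c1 = 4.
Row 3 already has 4, which forces r3c2 = 2.
4 is placed in column 3, so r3c3 = 3.
The 3 cells of cage a must have product 2; hence r3c4 = 1.
Column 1 now contains 4, which forces r4c1 = 3.
2 is placed in column 2; hence r4c2 = 4.
Cage a needs product 2; hence r4c3 = 1.
The 3 cells of cage a must have product 2; hence r4c4 = 2.
The full grid is 1 3 2 4 / 2 1 4 3 / 4 2 3 1 / 3 4 1 2.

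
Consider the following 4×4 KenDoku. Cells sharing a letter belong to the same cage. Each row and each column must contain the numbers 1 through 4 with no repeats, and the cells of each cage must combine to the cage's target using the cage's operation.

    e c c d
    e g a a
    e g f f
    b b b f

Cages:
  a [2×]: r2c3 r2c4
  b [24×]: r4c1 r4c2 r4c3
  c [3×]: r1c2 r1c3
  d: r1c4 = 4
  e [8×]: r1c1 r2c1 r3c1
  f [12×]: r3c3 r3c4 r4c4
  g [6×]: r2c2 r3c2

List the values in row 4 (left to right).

3 4 2 1

Cage d is a single given cell; hence r1c4 = 4.
In row 1, 2 can only go at r1c1, so r1c1 = 2.
Row 2 needs a 3, and only r2c2 is open for it.
3 is placed in column 2; hence r1c2 = 1.
The two cells of cage c must have product 3, leaving r1c3 = 3.
3 is placed in column 2; hence r3c2 = 2.
2 is placed in row 3, so r3c3 = 4.
2 is placed in column 2, which forces r4c2 = 4.
4 is placed in column 3, which forces r4c3 = 2.
The 3 cells of cage e must have product 8, which forces r2c1 = 4.
Column 3 already has 2, which forces r2c3 = 1.
The two cells of cage a must have product 2, which forces r2c4 = 2.
4 is placed in row 3, so r3c1 = 1.
Row 3 already has 1, which forces r3c4 = 3.
Row 4 already has 4, so r4c1 = 3.
3 is placed in column 4, which forces r4c4 = 1.
Completed grid: 2 1 3 4 / 4 3 1 2 / 1 2 4 3 / 3 4 2 1.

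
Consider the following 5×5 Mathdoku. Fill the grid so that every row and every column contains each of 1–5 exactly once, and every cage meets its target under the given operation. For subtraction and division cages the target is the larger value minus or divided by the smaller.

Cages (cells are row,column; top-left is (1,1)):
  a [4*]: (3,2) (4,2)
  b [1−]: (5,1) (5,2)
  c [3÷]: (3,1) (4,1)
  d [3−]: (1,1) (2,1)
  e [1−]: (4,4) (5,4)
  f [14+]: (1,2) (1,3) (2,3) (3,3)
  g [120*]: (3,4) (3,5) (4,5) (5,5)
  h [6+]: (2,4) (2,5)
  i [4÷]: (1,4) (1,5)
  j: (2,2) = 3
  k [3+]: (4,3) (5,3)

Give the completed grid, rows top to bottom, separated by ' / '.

5 2 3 1 4 / 2 3 4 5 1 / 3 1 5 4 2 / 1 4 2 3 5 / 4 5 1 2 3

J is a freebie, which forces (2,2) = 3.
The only place for 3 in row 1 is (1,3).
Column 1 needs a 4, and only (5,1) is open for it.
Cage b needs two cells with difference 1, leaving (5,2) = 5.
Column 2 already has 5; hence (1,2) = 2.
2 is placed in row 1; hence (1,1) = 5.
The two cells of cage d must have difference 3, leaving (2,1) = 2.
The only place for 4 in row 2 is (2,3).
Column 3 now contains 4, leaving (3,3) = 5.
The 4 cells of cage g must have product 120; hence (4,5) = 5.
The two cells of cage h must have sum 6, so (2,4) = 5.
Column 5 already has 5; hence (2,5) = 1.
Cage i's pair has quotient 4, so (1,4) = 1.
Column 5 now contains 1, so (1,5) = 4.
Cage g needs product 120; hence (3,4) = 4.
Row 3 already has 4, so (3,2) = 1.
Cage a needs two cells with product 4, which forces (4,2) = 4.
Row 3 now contains 1, so (3,1) = 3.
Row 3 now contains 3, leaving (3,5) = 2.
Cage c's pair has quotient 3; hence (4,1) = 1.
Row 4 now contains 1; hence (4,3) = 2.
2 is placed in row 4, which forces (4,4) = 3.
Column 3 now contains 2, so (5,3) = 1.
3 is placed in column 4, which forces (5,4) = 2.
Column 5 now contains 2, so (5,5) = 3.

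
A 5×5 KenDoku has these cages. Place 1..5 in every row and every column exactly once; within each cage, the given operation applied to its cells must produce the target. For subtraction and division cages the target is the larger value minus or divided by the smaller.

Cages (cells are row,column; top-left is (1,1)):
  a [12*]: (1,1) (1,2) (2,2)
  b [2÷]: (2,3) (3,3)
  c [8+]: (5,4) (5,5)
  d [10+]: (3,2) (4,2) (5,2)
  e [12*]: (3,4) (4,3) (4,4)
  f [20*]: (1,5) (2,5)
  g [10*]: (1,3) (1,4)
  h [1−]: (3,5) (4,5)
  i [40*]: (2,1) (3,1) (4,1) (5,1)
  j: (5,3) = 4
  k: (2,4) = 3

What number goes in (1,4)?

2

Cage k is a single given cell, so (2,4) = 3.
Cage j is a single given cell, which forces (5,3) = 4.
Column 4 already has 3; hence (5,4) = 5.
Row 5 now contains 5; hence (5,5) = 3.
Cage g needs two cells with product 10, which forces (1,3) = 5.
Column 4 already has 5, leaving (1,4) = 2.
Row 1 already has 5, which forces (1,5) = 4.
Column 5 now contains 4, leaving (2,5) = 5.
The 3 cells of cage e must have product 12; hence (4,3) = 3.
The 3 cells of cage a must have product 12, leaving (2,2) = 4.
Column 2 already has 4, which forces (4,2) = 5.
The 4 cells of cage i must have product 40; hence (3,1) = 5.
Column 2 now contains 5, leaving (3,2) = 3.
Cage i needs product 40, leaving (4,1) = 4.
4 is placed in row 4, so (4,4) = 1.
Row 4 now contains 1, which forces (4,5) = 2.
Cage d has sum 10, which forces (5,2) = 2.
Cage a needs product 12, leaving (1,1) = 3.
3 is placed in column 2, leaving (1,2) = 1.
The 4 cells of cage i must have product 40, leaving (2,1) = 2.
Row 2 already has 2, which forces (2,3) = 1.
1 is placed in column 3, which forces (3,3) = 2.
Column 4 already has 1, so (3,4) = 4.
2 is placed in column 5, which forces (3,5) = 1.
2 is placed in row 5, leaving (5,1) = 1.
Completed grid: 3 1 5 2 4 / 2 4 1 3 5 / 5 3 2 4 1 / 4 5 3 1 2 / 1 2 4 5 3.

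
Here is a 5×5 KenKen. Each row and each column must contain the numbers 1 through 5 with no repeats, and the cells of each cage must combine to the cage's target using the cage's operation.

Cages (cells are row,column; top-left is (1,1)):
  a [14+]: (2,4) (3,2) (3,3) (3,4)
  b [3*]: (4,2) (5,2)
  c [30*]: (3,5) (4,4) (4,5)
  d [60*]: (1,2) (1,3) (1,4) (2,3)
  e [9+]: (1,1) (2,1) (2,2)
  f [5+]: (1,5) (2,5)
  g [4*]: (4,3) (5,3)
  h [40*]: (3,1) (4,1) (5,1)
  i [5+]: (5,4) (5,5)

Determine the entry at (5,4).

Row 5 needs a 5, and only (5,1) is open for it.
The 3 cells of cage e must have sum 9, so (2,2) = 5.
The only place for 1 in row 3 is (3,4).
The 4 cells of cage d must have product 60, which forces (1,2) = 2.
Cage d has product 60; hence (2,3) = 2.
Cage a has sum 14, which forces (2,4) = 4.
The 4 cells of cage a must have sum 14, which forces (3,2) = 4.
Cage a has sum 14, which forces (3,3) = 5.
Column 3 now contains 5, which forces (1,3) = 3.
Cage d needs product 60, which forces (1,4) = 5.
Cage f's pair has sum 5, which forces (1,5) = 4.
Cage f's pair has sum 5; hence (2,5) = 1.
4 is placed in row 3, so (3,1) = 2.
Row 3 already has 2, leaving (3,5) = 3.
Cage h has product 40, so (4,1) = 4.
Row 4 now contains 4, leaving (4,3) = 1.
Column 3 already has 1; hence (5,3) = 4.
Column 5 now contains 3, which forces (5,5) = 2.
3 is placed in row 1, leaving (1,1) = 1.
Row 2 now contains 1, leaving (2,1) = 3.
Row 4 now contains 1, so (4,2) = 3.
The 3 cells of cage c must have product 30, which forces (4,4) = 2.
2 is placed in column 5, so (4,5) = 5.
Cage b needs two cells with product 3; hence (5,2) = 1.
Row 5 now contains 2; hence (5,4) = 3.
Completed grid: 1 2 3 5 4 / 3 5 2 4 1 / 2 4 5 1 3 / 4 3 1 2 5 / 5 1 4 3 2.

3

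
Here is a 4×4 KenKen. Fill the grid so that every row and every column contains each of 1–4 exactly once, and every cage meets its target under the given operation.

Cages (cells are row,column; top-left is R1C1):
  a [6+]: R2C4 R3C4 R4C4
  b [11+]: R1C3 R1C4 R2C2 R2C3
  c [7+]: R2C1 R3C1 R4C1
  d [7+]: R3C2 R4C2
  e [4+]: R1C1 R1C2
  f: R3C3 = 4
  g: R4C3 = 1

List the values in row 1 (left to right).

3 1 2 4

F is a freebie; hence R3C3 = 4.
Cage g is given; hence R4C3 = 1.
Row 3 already has 4; hence R3C2 = 3.
Cage d needs two cells with sum 7, so R4C2 = 4.
The two cells of cage e must have sum 4, so R1C1 = 3.
Column 2 already has 3, leaving R1C2 = 1.
Cage b needs sum 11; hence R1C3 = 2.
The 4 cells of cage b must have sum 11, which forces R1C4 = 4.
Cage c needs sum 7, leaving R2C1 = 4.
4 is placed in column 2, which forces R2C2 = 2.
Cage b has sum 11, which forces R2C3 = 3.
Row 2 now contains 3; hence R2C4 = 1.
Cage c has sum 7, leaving R3C1 = 1.
Column 4 now contains 1, which forces R3C4 = 2.
Row 4 now contains 4, which forces R4C1 = 2.
2 is placed in column 4, leaving R4C4 = 3.
Filled in: 3 1 2 4 / 4 2 3 1 / 1 3 4 2 / 2 4 1 3.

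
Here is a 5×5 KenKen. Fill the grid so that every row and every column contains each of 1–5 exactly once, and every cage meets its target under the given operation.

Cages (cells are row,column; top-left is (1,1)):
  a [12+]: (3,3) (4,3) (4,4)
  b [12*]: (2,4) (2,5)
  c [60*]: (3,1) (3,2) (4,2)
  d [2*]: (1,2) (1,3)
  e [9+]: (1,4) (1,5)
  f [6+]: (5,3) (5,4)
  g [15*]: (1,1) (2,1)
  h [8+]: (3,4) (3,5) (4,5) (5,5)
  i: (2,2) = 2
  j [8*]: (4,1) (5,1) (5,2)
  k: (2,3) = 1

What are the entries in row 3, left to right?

I is a freebie, leaving (2,2) = 2.
K is a freebie, leaving (2,3) = 1.
Column 2 already has 2, leaving (1,2) = 1.
1 is placed in column 3, so (1,3) = 2.
Column 2 now contains 1, leaving (5,2) = 4.
Row 5 already has 4, so (5,3) = 5.
Cage c needs product 60; hence (3,1) = 4.
4 is placed in row 3; hence (3,3) = 3.
Column 3 now contains 3, which forces (4,3) = 4.
The 3 cells of cage a must have sum 12, so (4,4) = 5.
Cage f needs two cells with sum 6, which forces (5,4) = 1.
Column 4 now contains 5, leaving (1,4) = 4.
The two cells of cage e must have sum 9, leaving (1,5) = 5.
4 is placed in column 4; hence (2,4) = 3.
3 is placed in row 2, which forces (2,5) = 4.
Row 3 already has 3, leaving (3,2) = 5.
Column 4 now contains 1, leaving (3,4) = 2.
Cage h has sum 8; hence (3,5) = 1.
Cage j has product 8; hence (4,1) = 1.
5 is placed in row 4; hence (4,2) = 3.
Row 4 now contains 3, so (4,5) = 2.
Row 5 already has 1, leaving (5,1) = 2.
Column 5 now contains 2; hence (5,5) = 3.
Row 1 already has 5, which forces (1,1) = 3.
3 is placed in row 2; hence (2,1) = 5.
Filled in: 3 1 2 4 5 / 5 2 1 3 4 / 4 5 3 2 1 / 1 3 4 5 2 / 2 4 5 1 3.

4 5 3 2 1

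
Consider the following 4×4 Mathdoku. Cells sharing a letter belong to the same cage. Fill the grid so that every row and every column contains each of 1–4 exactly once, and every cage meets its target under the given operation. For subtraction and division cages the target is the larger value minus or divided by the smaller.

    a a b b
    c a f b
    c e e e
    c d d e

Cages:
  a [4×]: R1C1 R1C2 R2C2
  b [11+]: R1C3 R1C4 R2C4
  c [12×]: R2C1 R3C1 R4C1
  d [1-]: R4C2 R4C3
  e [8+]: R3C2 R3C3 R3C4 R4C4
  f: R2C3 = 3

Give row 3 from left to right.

3 4 1 2

Cage b needs sum 11; hence R1C3 = 4.
Cage b has sum 11, leaving R1C4 = 3.
Cage f is given, which forces R2C3 = 3.
The 3 cells of cage b must have sum 11, leaving R2C4 = 4.
Cage a has product 4, leaving R1C1 = 2.
Row 1 already has 4, leaving R1C2 = 1.
Row 2 now contains 4, leaving R2C1 = 1.
Cage a needs product 4; hence R2C2 = 2.
Column 2 now contains 2, leaving R4C2 = 3.
The 3 cells of cage c must have product 12, which forces R3C1 = 3.
Column 2 already has 3, leaving R3C2 = 4.
The 4 cells of cage e must have sum 8; hence R3C3 = 1.
The 4 cells of cage e must have sum 8, so R3C4 = 2.
3 is placed in row 4; hence R4C1 = 4.
The two cells of cage d must have difference 1, which forces R4C3 = 2.
Cage e has sum 8, which forces R4C4 = 1.
Completed grid: 2 1 4 3 / 1 2 3 4 / 3 4 1 2 / 4 3 2 1.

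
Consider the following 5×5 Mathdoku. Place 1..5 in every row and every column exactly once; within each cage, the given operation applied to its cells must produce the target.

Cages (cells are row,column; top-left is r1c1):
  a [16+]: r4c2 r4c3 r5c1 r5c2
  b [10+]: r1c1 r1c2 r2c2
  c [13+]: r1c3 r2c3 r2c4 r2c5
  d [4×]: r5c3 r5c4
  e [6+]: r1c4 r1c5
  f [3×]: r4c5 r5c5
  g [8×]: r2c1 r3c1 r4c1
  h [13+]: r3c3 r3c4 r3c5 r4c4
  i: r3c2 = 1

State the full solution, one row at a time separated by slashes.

Cage i is a single given cell; hence r3c2 = 1.
Cage f needs two cells with product 3, leaving r4c5 = 1.
The pair r5c3/r5c4 in row 5 holds {1, 4}; hence r5c5 = 3.
Cage g needs product 8, leaving r2c1 = 1.
In row 4, 3 can only go at r4c4, so r4c4 = 3.
Cage h needs sum 13; hence r3c3 = 3.
Cage c needs sum 13, leaving r1c3 = 2.
Cage e's pair has sum 6, which forces r1c4 = 1.
The two cells of cage e must have sum 6, leaving r1c5 = 5.
Column 5 already has 5; hence r3c5 = 2.
1 is placed in column 4, leaving r5c4 = 4.
Row 1 now contains 5; hence r1c1 = 3.
The 3 cells of cage b must have sum 10, leaving r1c2 = 4.
The 3 cells of cage b must have sum 10; hence r2c2 = 3.
Cage c needs sum 13, which forces r2c3 = 5.
The 4 cells of cage c must have sum 13, leaving r2c4 = 2.
Column 5 already has 2, which forces r2c5 = 4.
2 is placed in row 3, so r3c1 = 4.
2 is placed in row 3; hence r3c4 = 5.
The 3 cells of cage g must have product 8, leaving r4c1 = 2.
Column 2 now contains 4; hence r4c2 = 5.
Column 3 now contains 5; hence r4c3 = 4.
Column 1 now contains 2, leaving r5c1 = 5.
Column 2 already has 5, which forces r5c2 = 2.
Row 5 already has 4, leaving r5c3 = 1.

3 4 2 1 5 / 1 3 5 2 4 / 4 1 3 5 2 / 2 5 4 3 1 / 5 2 1 4 3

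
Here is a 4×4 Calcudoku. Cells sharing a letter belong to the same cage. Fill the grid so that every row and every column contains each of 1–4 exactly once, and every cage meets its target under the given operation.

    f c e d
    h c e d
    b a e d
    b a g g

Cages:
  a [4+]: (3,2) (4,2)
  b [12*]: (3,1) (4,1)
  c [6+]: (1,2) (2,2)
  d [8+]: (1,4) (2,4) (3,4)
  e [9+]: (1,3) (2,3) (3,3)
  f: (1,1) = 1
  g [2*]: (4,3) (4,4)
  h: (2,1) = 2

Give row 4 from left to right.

F is a freebie, which forces (1,1) = 1.
Cage h is a single given cell, so (2,1) = 2.
Row 2 now contains 2, which forces (2,2) = 4.
4 is placed in row 2, leaving (2,3) = 3.
3 is placed in row 2; hence (2,4) = 1.
1 is placed in column 4, so (4,4) = 2.
4 is placed in column 2, which forces (1,2) = 2.
2 is placed in row 1, which forces (1,3) = 4.
Row 1 already has 4, leaving (1,4) = 3.
Column 3 now contains 4, which forces (3,3) = 2.
3 is placed in column 4, so (3,4) = 4.
Row 4 already has 2, so (4,3) = 1.
Row 3 now contains 4, leaving (3,1) = 3.
Cage a's pair has sum 4, so (3,2) = 1.
Cage b needs two cells with product 12, which forces (4,1) = 4.
1 is placed in row 4, so (4,2) = 3.
The full grid is 1 2 4 3 / 2 4 3 1 / 3 1 2 4 / 4 3 1 2.

4 3 1 2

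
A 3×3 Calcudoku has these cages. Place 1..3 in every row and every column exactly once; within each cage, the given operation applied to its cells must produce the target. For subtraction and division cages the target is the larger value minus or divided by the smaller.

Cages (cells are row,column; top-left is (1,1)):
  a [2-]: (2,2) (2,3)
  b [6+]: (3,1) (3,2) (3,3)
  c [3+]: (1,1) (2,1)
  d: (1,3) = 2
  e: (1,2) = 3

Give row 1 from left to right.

Cage e is given, leaving (1,2) = 3.
Cage d is a single given cell, so (1,3) = 2.
Column 2 already has 3, so (2,2) = 1.
Row 2 already has 1, leaving (2,3) = 3.
1 is placed in column 2, so (3,2) = 2.
3 is placed in column 3, leaving (3,3) = 1.
Row 1 already has 2, so (1,1) = 1.
Row 2 already has 1; hence (2,1) = 2.
1 is placed in row 3, leaving (3,1) = 3.
Completed grid: 1 3 2 / 2 1 3 / 3 2 1.

1 3 2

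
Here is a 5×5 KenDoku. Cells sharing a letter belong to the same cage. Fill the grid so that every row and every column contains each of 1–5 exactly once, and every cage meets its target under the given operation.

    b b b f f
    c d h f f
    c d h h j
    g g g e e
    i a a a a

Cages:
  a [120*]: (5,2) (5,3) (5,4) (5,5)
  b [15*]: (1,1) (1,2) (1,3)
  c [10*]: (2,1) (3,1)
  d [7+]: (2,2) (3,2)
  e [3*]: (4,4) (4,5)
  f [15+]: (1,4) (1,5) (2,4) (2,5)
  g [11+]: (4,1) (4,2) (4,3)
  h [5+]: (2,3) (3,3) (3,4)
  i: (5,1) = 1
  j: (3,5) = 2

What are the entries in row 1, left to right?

3 1 5 2 4

Cage j is given, leaving (3,5) = 2.
Cage i is a single given cell, so (5,1) = 1.
Cage c's pair has product 10, leaving (2,1) = 2.
Cage h needs sum 5, leaving (2,3) = 1.
Row 3 already has 2, which forces (3,1) = 5.
The 3 cells of cage h must have sum 5, which forces (3,3) = 3.
Row 3 already has 2, which forces (3,4) = 1.
5 is placed in column 1, which forces (4,1) = 4.
Column 4 already has 1, leaving (4,4) = 3.
Row 4 now contains 3, so (4,5) = 1.
5 is placed in column 1; hence (1,1) = 3.
Cage b needs product 15; hence (1,2) = 1.
Column 3 already has 3, which forces (1,3) = 5.
The 4 cells of cage f must have sum 15, so (1,4) = 2.
Row 1 now contains 5, leaving (1,5) = 4.
Cage d needs two cells with sum 7, so (2,2) = 3.
3 is placed in row 2; hence (2,5) = 5.
Row 3 already has 3, which forces (3,2) = 4.
5 is placed in column 3, which forces (4,3) = 2.
Column 3 already has 2, so (5,3) = 4.
Row 5 now contains 4, which forces (5,4) = 5.
5 is placed in column 5, which forces (5,5) = 3.
Row 2 already has 5; hence (2,4) = 4.
Row 4 already has 2, so (4,2) = 5.
5 is placed in row 5, which forces (5,2) = 2.
Filled in: 3 1 5 2 4 / 2 3 1 4 5 / 5 4 3 1 2 / 4 5 2 3 1 / 1 2 4 5 3.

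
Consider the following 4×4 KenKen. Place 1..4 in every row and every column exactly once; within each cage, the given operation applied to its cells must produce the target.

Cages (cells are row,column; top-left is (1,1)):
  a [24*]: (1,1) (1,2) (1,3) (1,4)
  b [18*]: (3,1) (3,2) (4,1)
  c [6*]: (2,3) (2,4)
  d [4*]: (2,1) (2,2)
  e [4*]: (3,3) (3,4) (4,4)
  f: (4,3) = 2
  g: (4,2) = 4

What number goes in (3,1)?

2

Cage b has product 18; hence (3,1) = 2.
The 3 cells of cage b must have product 18, so (3,2) = 3.
2 is placed in row 3, leaving (3,3) = 1.
Row 3 already has 1, which forces (3,4) = 4.
Cage b needs product 18; hence (4,1) = 3.
G is a freebie, leaving (4,2) = 4.
F is a freebie, leaving (4,3) = 2.
2 is placed in row 4, which forces (4,4) = 1.
Cage d's pair has product 4; hence (2,1) = 4.
Column 2 already has 4, so (2,2) = 1.
2 is placed in column 3, so (2,3) = 3.
Cage c needs two cells with product 6, which forces (2,4) = 2.
Column 1 already has 4, which forces (1,1) = 1.
Column 2 now contains 1; hence (1,2) = 2.
Column 3 already has 3, so (1,3) = 4.
Column 4 now contains 2, which forces (1,4) = 3.
The full grid is 1 2 4 3 / 4 1 3 2 / 2 3 1 4 / 3 4 2 1.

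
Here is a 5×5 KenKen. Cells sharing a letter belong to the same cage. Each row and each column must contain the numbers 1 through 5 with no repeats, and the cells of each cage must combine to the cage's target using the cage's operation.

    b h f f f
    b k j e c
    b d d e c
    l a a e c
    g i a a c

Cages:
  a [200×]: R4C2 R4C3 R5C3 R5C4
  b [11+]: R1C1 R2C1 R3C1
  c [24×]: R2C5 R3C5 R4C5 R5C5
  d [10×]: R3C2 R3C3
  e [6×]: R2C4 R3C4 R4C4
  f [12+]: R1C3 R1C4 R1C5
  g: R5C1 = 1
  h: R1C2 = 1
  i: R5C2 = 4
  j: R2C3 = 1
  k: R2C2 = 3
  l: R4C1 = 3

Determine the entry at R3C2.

2

H is a freebie, so R1C2 = 1.
Cage k is a single given cell, which forces R2C2 = 3.
Cage j is a single given cell, leaving R2C3 = 1.
1 is placed in row 2, which forces R2C4 = 2.
Row 2 now contains 2, leaving R2C5 = 4.
L is a freebie, so R4C1 = 3.
3 is placed in row 4, leaving R4C4 = 1.
1 is placed in row 4, leaving R4C5 = 2.
Cage g is given, leaving R5C1 = 1.
Cage i is given, leaving R5C2 = 4.
4 is placed in row 5; hence R5C4 = 5.
Row 5 already has 1, which forces R5C5 = 3.
3 is placed in column 5, leaving R1C5 = 5.
Row 2 now contains 4; hence R2C1 = 5.
Column 4 already has 1, which forces R3C4 = 3.
3 is placed in column 5, which forces R3C5 = 1.
Column 2 now contains 4; hence R4C2 = 5.
Cage a needs product 200, so R4C3 = 4.
Row 5 now contains 5, which forces R5C3 = 2.
Column 3 already has 4, leaving R1C3 = 3.
Column 4 already has 3, leaving R1C4 = 4.
Column 2 already has 5, which forces R3C2 = 2.
2 is placed in column 3, which forces R3C3 = 5.
Row 1 now contains 4, so R1C1 = 2.
2 is placed in row 3, which forces R3C1 = 4.
The full grid is 2 1 3 4 5 / 5 3 1 2 4 / 4 2 5 3 1 / 3 5 4 1 2 / 1 4 2 5 3.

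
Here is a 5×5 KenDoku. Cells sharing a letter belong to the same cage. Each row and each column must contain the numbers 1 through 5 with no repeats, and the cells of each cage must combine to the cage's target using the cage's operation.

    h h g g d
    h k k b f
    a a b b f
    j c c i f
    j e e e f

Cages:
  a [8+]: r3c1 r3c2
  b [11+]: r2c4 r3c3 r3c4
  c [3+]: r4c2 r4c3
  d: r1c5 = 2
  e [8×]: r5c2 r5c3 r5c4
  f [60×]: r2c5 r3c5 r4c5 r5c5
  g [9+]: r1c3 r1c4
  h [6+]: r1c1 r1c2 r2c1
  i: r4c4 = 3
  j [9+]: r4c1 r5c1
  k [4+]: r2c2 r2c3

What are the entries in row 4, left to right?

Cage d is a single given cell; hence r1c5 = 2.
Cage i is given, leaving r4c4 = 3.
The only place for 3 in row 5 is r5c5.
Row 5 needs a 5, and only r5c1 is open for it.
Column 1 now contains 5, so r3c1 = 3.
The two cells of cage a must have sum 8, which forces r3c2 = 5.
Column 1 now contains 5, leaving r4c1 = 4.
Column 1 already has 4, leaving r1c1 = 1.
The 3 cells of cage h must have sum 6, so r1c2 = 3.
The 3 cells of cage h must have sum 6, leaving r2c1 = 2.
Column 2 now contains 3, which forces r2c2 = 1.
Row 2 already has 1, leaving r2c3 = 3.
The 3 cells of cage b must have sum 11, leaving r2c4 = 5.
Row 2 now contains 5; hence r2c5 = 4.
4 is placed in column 5; hence r3c5 = 1.
Column 2 already has 1, leaving r4c2 = 2.
Row 4 now contains 2, which forces r4c3 = 1.
Column 5 now contains 1, which forces r4c5 = 5.
Column 2 now contains 2, which forces r5c2 = 4.
4 is placed in row 5; hence r5c3 = 2.
Row 5 now contains 2, so r5c4 = 1.
Cage g's pair has sum 9, which forces r1c3 = 5.
Column 4 now contains 5, so r1c4 = 4.
Column 3 now contains 2, which forces r3c3 = 4.
Cage b has sum 11, leaving r3c4 = 2.
Filled in: 1 3 5 4 2 / 2 1 3 5 4 / 3 5 4 2 1 / 4 2 1 3 5 / 5 4 2 1 3.

4 2 1 3 5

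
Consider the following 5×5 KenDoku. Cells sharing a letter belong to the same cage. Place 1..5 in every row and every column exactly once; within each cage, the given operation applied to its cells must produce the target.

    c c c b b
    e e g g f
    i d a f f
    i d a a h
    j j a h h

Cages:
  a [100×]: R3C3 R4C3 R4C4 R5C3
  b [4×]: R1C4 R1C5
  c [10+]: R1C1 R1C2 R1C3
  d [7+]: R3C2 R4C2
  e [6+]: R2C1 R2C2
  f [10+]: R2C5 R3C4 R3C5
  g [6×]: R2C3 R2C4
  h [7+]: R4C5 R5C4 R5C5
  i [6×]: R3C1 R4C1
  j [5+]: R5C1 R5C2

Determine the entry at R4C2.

The 4 cells of cage a must have product 100; hence R4C4 = 5.
The only place for 4 in row 2 is R2C5.
Cage b's pair has product 4, leaving R1C4 = 4.
Column 5 already has 4, leaving R1C5 = 1.
4 is placed in column 4, which forces R3C4 = 1.
Cage f needs sum 10; hence R3C5 = 5.
The 3 cells of cage h must have sum 7, which forces R4C5 = 2.
Cage h has sum 7, so R5C4 = 2.
The 3 cells of cage h must have sum 7, leaving R5C5 = 3.
The two cells of cage g must have product 6; hence R2C3 = 2.
Column 4 already has 2; hence R2C4 = 3.
Cage i needs two cells with product 6, leaving R3C1 = 2.
Row 3 now contains 5, leaving R3C3 = 4.
Row 4 already has 2; hence R4C1 = 3.
Row 4 already has 3; hence R4C2 = 4.
The 4 cells of cage a must have product 100; hence R4C3 = 1.
Column 2 now contains 4, so R5C2 = 1.
The 4 cells of cage a must have product 100, leaving R5C3 = 5.
Column 1 now contains 3, leaving R1C1 = 5.
The 3 cells of cage c must have sum 10, so R1C2 = 2.
Column 3 now contains 5, which forces R1C3 = 3.
Cage e needs two cells with sum 6, leaving R2C1 = 1.
Column 2 now contains 1, leaving R2C2 = 5.
4 is placed in row 3; hence R3C2 = 3.
Row 5 already has 1, leaving R5C1 = 4.
The full grid is 5 2 3 4 1 / 1 5 2 3 4 / 2 3 4 1 5 / 3 4 1 5 2 / 4 1 5 2 3.

4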